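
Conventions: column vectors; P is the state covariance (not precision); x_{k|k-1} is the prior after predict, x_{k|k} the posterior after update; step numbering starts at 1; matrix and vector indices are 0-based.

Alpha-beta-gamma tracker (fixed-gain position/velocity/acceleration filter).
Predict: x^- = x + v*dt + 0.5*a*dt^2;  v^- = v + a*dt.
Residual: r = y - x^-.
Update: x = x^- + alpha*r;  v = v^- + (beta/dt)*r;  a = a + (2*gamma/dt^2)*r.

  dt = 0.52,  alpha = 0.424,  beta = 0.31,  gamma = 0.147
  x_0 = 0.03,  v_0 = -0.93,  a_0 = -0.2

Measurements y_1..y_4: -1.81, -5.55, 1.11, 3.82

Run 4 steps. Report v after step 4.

step 1: x_pred=-0.4806  r=-1.3294  x^+=-1.0443  v^+=-1.8265  a^+=-1.6454
step 2: x_pred=-2.2165  r=-3.3335  x^+=-3.6299  v^+=-4.6694  a^+=-5.2698
step 3: x_pred=-6.7705  r=7.8805  x^+=-3.4291  v^+=-2.7117  a^+=3.2985
step 4: x_pred=-4.3933  r=8.2133  x^+=-0.9108  v^+=3.8999  a^+=12.2286

v_post = 3.8999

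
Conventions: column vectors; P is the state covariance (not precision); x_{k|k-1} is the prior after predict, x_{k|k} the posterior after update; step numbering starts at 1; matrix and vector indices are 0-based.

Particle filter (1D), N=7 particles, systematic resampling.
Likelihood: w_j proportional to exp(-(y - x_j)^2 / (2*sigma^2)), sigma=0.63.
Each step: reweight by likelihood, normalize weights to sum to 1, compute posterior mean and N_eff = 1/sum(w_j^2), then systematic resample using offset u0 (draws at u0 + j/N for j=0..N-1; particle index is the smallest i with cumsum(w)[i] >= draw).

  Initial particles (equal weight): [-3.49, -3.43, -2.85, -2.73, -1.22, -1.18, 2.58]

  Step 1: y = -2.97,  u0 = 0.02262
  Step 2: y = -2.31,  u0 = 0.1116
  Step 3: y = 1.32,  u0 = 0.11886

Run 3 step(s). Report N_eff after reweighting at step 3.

step 1: w=[0.2075, 0.2234, 0.2865, 0.2713, 0.0062, 0.0052, 0.0000]  mean=-3.0612  Neff=4.0208  idx=[0, 0, 1, 2, 2, 3, 3]
step 2: w=[0.0489, 0.0489, 0.0582, 0.1957, 0.1957, 0.2263, 0.2263]  mean=-2.8920  Neff=5.3423  idx=[2, 3, 4, 4, 5, 6, 6]
step 3: w=[0.0001, 0.0747, 0.0747, 0.0747, 0.2586, 0.2586, 0.2586]  mean=-2.7570  Neff=4.5996  idx=[2, 4, 4, 5, 5, 6, 6]

N_eff = 4.5996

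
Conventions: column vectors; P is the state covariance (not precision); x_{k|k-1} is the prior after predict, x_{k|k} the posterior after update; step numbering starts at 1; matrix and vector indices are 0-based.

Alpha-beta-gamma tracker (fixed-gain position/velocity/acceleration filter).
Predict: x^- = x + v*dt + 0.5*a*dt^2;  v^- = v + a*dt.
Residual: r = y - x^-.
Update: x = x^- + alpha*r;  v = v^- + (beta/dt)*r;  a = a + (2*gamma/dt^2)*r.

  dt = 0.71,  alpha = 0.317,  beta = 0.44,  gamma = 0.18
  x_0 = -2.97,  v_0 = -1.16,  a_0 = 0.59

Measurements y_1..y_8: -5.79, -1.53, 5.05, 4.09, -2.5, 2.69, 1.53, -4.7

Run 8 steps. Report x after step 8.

step 1: x_pred=-3.6449  r=-2.1451  x^+=-4.3249  v^+=-2.0705  a^+=-0.9419
step 2: x_pred=-6.0323  r=4.5023  x^+=-4.6051  v^+=0.0510  a^+=2.2734
step 3: x_pred=-3.9959  r=9.0459  x^+=-1.1284  v^+=7.2710  a^+=8.7335
step 4: x_pred=6.2353  r=-2.1453  x^+=5.5552  v^+=12.1423  a^+=7.2014
step 5: x_pred=15.9914  r=-18.4914  x^+=10.1296  v^+=5.7958  a^+=-6.0041
step 6: x_pred=12.7313  r=-10.0413  x^+=9.5482  v^+=-4.6899  a^+=-13.1750
step 7: x_pred=2.8976  r=-1.3676  x^+=2.4641  v^+=-14.8917  a^+=-14.1517
step 8: x_pred=-11.6759  r=6.9759  x^+=-9.4646  v^+=-20.6163  a^+=-9.1699

x_post = -9.4646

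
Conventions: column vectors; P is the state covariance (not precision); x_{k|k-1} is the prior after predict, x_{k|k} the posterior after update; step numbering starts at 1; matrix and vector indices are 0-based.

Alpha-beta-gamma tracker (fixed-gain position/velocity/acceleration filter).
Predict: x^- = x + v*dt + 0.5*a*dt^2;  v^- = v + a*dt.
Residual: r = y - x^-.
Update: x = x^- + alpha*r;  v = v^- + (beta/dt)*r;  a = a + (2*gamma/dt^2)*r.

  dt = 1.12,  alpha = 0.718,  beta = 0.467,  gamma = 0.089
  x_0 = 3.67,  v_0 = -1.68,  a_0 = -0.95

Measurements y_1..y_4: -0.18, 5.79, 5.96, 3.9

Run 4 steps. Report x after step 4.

step 1: x_pred=1.1926  r=-1.3726  x^+=0.2071  v^+=-3.3163  a^+=-1.1448
step 2: x_pred=-4.2252  r=10.0152  x^+=2.9657  v^+=-0.4225  a^+=0.2764
step 3: x_pred=2.6659  r=3.2941  x^+=5.0311  v^+=1.2606  a^+=0.7438
step 4: x_pred=6.9095  r=-3.0095  x^+=4.7487  v^+=0.8389  a^+=0.3168

x_post = 4.7487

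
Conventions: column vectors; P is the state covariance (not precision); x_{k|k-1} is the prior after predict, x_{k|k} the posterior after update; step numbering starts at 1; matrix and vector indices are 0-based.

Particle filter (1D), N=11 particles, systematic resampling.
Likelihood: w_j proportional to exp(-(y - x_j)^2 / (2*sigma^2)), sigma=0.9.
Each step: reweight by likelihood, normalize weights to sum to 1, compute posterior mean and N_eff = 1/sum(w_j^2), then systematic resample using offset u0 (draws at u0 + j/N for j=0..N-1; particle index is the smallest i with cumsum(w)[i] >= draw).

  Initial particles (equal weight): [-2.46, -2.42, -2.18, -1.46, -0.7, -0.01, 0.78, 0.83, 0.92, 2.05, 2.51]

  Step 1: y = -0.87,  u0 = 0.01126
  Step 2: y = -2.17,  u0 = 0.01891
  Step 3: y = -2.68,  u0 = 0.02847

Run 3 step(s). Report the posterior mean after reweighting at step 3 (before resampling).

step 1: w=[0.0567, 0.0613, 0.0936, 0.2177, 0.2652, 0.1710, 0.0503, 0.0453, 0.0373, 0.0014, 0.0002]  mean=-0.8822  Neff=5.9293  idx=[0, 1, 2, 3, 3, 4, 4, 4, 5, 5, 7]
step 2: w=[0.1797, 0.1821, 0.1893, 0.1387, 0.1387, 0.0499, 0.0499, 0.0499, 0.0106, 0.0106, 0.0007]  mean=-1.8046  Neff=6.7831  idx=[0, 0, 1, 1, 2, 2, 3, 3, 4, 5, 6]
step 3: w=[0.1397, 0.1397, 0.1380, 0.1380, 0.1233, 0.1233, 0.0574, 0.0574, 0.0574, 0.0128, 0.0128]  mean=-2.1626  Neff=8.4905  idx=[0, 0, 1, 2, 2, 3, 4, 4, 5, 6, 8]

post_mean = -2.1626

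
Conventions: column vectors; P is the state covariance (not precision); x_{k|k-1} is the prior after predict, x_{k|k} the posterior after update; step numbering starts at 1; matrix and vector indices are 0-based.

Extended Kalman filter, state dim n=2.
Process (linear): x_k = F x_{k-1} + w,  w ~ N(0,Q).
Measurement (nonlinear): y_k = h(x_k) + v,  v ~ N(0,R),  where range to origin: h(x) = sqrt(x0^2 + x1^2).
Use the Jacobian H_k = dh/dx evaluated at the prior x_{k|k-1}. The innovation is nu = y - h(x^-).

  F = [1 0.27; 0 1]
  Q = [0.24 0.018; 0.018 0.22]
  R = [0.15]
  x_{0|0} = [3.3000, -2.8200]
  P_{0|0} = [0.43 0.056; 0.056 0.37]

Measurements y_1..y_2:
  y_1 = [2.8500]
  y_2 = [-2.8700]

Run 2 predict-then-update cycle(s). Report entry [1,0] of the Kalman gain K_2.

step 1: x^-=[2.5386, -2.8200]  P^-=[0.7272 0.1739; 0.1739 0.5900]  H_jac=[0.6691 -0.7432]  S=[0.6285]  K=[0.5685; -0.5126]  nu=[-0.9443]  x^+=[2.0017, -2.3360]  P^+=[0.5241 0.3570; 0.3570 0.4249]
step 2: x^-=[1.3710, -2.3360]  P^-=[0.9879 0.4898; 0.4898 0.6449]  H_jac=[0.5062 -0.8624]  S=[0.4551]  K=[0.1706; -0.6772]  nu=[-5.5786]  x^+=[0.4193, 1.4421]  P^+=[0.9746 0.5424; 0.5424 0.4361]

K[1,0] = -0.6772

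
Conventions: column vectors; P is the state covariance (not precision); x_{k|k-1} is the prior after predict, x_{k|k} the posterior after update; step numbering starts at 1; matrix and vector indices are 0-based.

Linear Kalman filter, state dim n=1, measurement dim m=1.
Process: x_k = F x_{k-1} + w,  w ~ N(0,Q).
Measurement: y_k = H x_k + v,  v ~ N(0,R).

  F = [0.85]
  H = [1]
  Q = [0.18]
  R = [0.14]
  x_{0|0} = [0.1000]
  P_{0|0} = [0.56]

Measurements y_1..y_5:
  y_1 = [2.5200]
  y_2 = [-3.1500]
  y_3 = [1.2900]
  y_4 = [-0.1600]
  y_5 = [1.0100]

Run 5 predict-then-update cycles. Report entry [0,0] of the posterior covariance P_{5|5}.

step 1: x^-=[0.0850]  P^-=[0.5846]  S=[0.7246]  K=[0.8068]  nu=[2.4350]  x^+=[2.0495]  P^+=[0.1130]
step 2: x^-=[1.7421]  P^-=[0.2616]  S=[0.4016]  K=[0.6514]  nu=[-4.8921]  x^+=[-1.4446]  P^+=[0.0912]
step 3: x^-=[-1.2279]  P^-=[0.2459]  S=[0.3859]  K=[0.6372]  nu=[2.5179]  x^+=[0.3765]  P^+=[0.0892]
step 4: x^-=[0.3200]  P^-=[0.2445]  S=[0.3845]  K=[0.6358]  nu=[-0.4800]  x^+=[0.0148]  P^+=[0.0890]
step 5: x^-=[0.0126]  P^-=[0.2443]  S=[0.3843]  K=[0.6357]  nu=[0.9974]  x^+=[0.6467]  P^+=[0.0890]

P_post[0,0] = 0.0890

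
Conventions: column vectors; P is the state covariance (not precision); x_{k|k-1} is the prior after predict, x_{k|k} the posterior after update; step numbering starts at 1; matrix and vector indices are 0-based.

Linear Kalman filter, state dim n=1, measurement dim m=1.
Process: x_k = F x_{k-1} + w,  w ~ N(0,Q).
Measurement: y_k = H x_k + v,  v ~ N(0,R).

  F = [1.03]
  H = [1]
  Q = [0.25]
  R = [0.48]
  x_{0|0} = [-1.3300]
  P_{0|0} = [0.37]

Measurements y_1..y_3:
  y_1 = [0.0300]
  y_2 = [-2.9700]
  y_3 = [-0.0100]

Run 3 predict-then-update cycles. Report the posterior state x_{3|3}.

x_post = [-0.9197]

step 1: x^-=[-1.3699]  P^-=[0.6425]  S=[1.1225]  K=[0.5724]  nu=[1.3999]  x^+=[-0.5686]  P^+=[0.2747]
step 2: x^-=[-0.5857]  P^-=[0.5415]  S=[1.0215]  K=[0.5301]  nu=[-2.3843]  x^+=[-1.8496]  P^+=[0.2544]
step 3: x^-=[-1.9051]  P^-=[0.5199]  S=[0.9999]  K=[0.5200]  nu=[1.8951]  x^+=[-0.9197]  P^+=[0.2496]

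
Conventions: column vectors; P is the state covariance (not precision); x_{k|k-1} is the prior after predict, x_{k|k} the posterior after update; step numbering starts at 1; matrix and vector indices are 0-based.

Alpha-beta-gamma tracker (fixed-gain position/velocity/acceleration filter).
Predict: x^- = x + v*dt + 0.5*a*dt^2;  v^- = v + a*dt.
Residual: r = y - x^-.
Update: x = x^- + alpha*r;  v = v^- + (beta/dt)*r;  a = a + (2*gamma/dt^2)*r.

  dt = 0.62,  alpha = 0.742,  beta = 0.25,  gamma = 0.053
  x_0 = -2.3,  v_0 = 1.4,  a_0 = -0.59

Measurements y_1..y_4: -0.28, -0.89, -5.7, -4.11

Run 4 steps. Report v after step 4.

v_post = -2.3486

step 1: x_pred=-1.5454  r=1.2654  x^+=-0.6065  v^+=1.5444  a^+=-0.2411
step 2: x_pred=0.3047  r=-1.1947  x^+=-0.5818  v^+=0.9132  a^+=-0.5705
step 3: x_pred=-0.1252  r=-5.5748  x^+=-4.2617  v^+=-1.6884  a^+=-2.1078
step 4: x_pred=-5.7136  r=1.6036  x^+=-4.5237  v^+=-2.3486  a^+=-1.6656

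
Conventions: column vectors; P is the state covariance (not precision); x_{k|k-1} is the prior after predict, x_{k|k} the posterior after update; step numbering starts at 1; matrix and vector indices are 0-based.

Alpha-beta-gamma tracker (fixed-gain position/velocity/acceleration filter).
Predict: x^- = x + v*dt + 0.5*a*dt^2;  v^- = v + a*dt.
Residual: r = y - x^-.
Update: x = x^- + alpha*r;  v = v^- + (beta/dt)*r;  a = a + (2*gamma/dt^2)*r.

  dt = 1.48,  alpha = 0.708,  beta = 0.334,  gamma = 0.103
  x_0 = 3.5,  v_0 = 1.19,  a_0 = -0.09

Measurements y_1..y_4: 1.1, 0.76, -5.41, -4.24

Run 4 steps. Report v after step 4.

v_post = -3.1364

step 1: x_pred=5.1626  r=-4.0626  x^+=2.2863  v^+=0.1400  a^+=-0.4721
step 2: x_pred=1.9764  r=-1.2164  x^+=1.1152  v^+=-0.8332  a^+=-0.5865
step 3: x_pred=-0.7603  r=-4.6497  x^+=-4.0523  v^+=-2.7505  a^+=-1.0238
step 4: x_pred=-9.2443  r=5.0043  x^+=-5.7013  v^+=-3.1364  a^+=-0.5531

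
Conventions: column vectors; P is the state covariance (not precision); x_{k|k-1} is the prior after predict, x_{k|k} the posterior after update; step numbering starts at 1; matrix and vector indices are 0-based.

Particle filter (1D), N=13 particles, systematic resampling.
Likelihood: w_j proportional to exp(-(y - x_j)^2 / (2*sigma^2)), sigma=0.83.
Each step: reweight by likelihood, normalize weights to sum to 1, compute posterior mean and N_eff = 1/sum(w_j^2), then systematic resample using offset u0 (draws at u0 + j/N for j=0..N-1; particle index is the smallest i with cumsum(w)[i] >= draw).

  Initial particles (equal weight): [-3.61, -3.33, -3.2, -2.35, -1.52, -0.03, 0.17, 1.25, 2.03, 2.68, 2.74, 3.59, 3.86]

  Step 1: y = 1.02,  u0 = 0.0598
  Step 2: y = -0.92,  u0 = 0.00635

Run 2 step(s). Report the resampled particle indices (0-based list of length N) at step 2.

resampled_idx = [0, 0, 0, 1, 1, 1, 2, 2, 3, 3, 3, 4, 4]

step 1: w=[0.0000, 0.0000, 0.0000, 0.0001, 0.0034, 0.1632, 0.2150, 0.3495, 0.1732, 0.0492, 0.0424, 0.0030, 0.0010]  mean=1.0777  Neff=4.3619  idx=[5, 5, 6, 6, 6, 7, 7, 7, 7, 8, 8, 9, 10]
step 2: w=[0.2227, 0.2227, 0.1671, 0.1671, 0.1671, 0.0130, 0.0130, 0.0130, 0.0130, 0.0007, 0.0007, 0.0000, 0.0000]  mean=0.1398  Neff=5.4465  idx=[0, 0, 0, 1, 1, 1, 2, 2, 3, 3, 3, 4, 4]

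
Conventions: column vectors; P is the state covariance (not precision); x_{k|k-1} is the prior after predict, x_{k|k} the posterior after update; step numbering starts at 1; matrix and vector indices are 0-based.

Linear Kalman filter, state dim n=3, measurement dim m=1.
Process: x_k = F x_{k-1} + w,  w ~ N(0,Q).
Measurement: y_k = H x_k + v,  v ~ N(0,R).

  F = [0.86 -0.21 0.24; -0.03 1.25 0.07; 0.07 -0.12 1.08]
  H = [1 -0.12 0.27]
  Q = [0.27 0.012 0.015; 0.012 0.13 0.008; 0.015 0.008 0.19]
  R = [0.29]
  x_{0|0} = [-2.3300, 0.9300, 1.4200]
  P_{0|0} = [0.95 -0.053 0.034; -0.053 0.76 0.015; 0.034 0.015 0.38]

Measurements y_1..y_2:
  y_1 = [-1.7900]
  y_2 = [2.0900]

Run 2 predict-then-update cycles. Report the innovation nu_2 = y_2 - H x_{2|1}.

step 1: x^-=[-1.8583, 1.3318, 1.2589]  P^-=[1.0597 -0.2569 0.2244; -0.2569 1.3267 -0.0649; 0.2244 -0.0649 0.6510]  S=[1.6033]  K=[0.7180; -0.2704; 0.2545]  nu=[-0.1118]  x^+=[-1.9386, 1.3620, 1.2305]  P^+=[0.2332 0.0544 -0.0685; 0.0544 1.2094 0.0454; -0.0685 0.0454 0.5472]
step 2: x^-=[-1.6579, 1.8468, 1.0297]  P^-=[0.4748 -0.2341 0.1185; -0.2341 2.0268 -0.0648; 0.1185 -0.0648 0.8237]  S=[0.9785]  K=[0.5467; -0.5057; 0.3564]  nu=[3.6915]  x^+=[0.3603, -0.0199, 2.3454]  P^+=[0.1824 0.0364 -0.0721; 0.0364 1.7765 0.1116; -0.0721 0.1116 0.6994]

innov = [3.6915]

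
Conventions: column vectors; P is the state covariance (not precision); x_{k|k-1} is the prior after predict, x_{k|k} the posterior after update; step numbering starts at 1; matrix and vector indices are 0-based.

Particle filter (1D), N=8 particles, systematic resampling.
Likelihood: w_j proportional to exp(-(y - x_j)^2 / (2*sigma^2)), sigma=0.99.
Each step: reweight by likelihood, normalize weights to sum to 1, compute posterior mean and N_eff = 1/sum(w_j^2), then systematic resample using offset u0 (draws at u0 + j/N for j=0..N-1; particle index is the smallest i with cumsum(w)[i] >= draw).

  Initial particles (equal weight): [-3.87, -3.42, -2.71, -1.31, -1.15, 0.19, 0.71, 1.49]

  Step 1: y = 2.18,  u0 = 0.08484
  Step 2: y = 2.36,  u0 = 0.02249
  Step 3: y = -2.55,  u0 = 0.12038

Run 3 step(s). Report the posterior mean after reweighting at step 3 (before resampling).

post_mean = 0.3418

step 1: w=[0.0000, 0.0000, 0.0000, 0.0016, 0.0028, 0.1057, 0.2647, 0.6252]  mean=1.1343  Neff=2.1180  idx=[5, 6, 6, 7, 7, 7, 7, 7]
step 2: w=[0.0227, 0.0625, 0.0625, 0.1704, 0.1704, 0.1704, 0.1704, 0.1704]  mean=1.3629  Neff=6.5105  idx=[0, 2, 3, 4, 5, 5, 6, 7]
step 3: w=[0.7871, 0.1602, 0.0088, 0.0088, 0.0088, 0.0088, 0.0088, 0.0088]  mean=0.3418  Neff=1.5488  idx=[0, 0, 0, 0, 0, 0, 1, 7]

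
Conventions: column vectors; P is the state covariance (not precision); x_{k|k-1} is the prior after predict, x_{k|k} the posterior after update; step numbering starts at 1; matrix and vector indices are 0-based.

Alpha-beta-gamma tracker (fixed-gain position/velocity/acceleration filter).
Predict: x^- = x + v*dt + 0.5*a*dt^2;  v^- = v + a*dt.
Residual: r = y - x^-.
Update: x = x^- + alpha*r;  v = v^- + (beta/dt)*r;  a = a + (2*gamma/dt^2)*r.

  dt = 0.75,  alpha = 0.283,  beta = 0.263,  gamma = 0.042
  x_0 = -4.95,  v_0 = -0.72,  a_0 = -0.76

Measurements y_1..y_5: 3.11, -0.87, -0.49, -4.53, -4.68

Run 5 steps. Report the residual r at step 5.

step 1: x_pred=-5.7038  r=8.8138  x^+=-3.2095  v^+=1.8007  a^+=0.5562
step 2: x_pred=-1.7025  r=0.8325  x^+=-1.4669  v^+=2.5098  a^+=0.6805
step 3: x_pred=0.6068  r=-1.0968  x^+=0.2964  v^+=2.6355  a^+=0.5167
step 4: x_pred=2.4184  r=-6.9484  x^+=0.4520  v^+=0.5865  a^+=-0.5209
step 5: x_pred=0.7454  r=-5.4254  x^+=-0.7900  v^+=-1.7067  a^+=-1.3311

resid = -5.4254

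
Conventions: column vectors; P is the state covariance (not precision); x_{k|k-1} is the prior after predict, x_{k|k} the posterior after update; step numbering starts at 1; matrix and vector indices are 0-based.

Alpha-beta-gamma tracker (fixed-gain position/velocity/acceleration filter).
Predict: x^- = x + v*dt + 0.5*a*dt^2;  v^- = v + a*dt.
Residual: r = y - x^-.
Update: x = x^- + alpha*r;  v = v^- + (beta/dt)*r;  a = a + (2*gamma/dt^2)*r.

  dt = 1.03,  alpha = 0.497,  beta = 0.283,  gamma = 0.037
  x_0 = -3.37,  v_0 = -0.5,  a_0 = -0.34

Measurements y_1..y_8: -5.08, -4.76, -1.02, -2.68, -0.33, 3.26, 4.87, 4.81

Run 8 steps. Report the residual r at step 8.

step 1: x_pred=-4.0654  r=-1.0146  x^+=-4.5696  v^+=-1.1290  a^+=-0.4108
step 2: x_pred=-5.9504  r=1.1904  x^+=-5.3588  v^+=-1.2250  a^+=-0.3277
step 3: x_pred=-6.7944  r=5.7744  x^+=-3.9245  v^+=0.0240  a^+=0.0750
step 4: x_pred=-3.8600  r=1.1800  x^+=-3.2736  v^+=0.4255  a^+=0.1573
step 5: x_pred=-2.7519  r=2.4219  x^+=-1.5482  v^+=1.2530  a^+=0.3263
step 6: x_pred=-0.0846  r=3.3446  x^+=1.5777  v^+=2.5080  a^+=0.5596
step 7: x_pred=4.4577  r=0.4123  x^+=4.6626  v^+=3.1976  a^+=0.5883
step 8: x_pred=8.2682  r=-3.4582  x^+=6.5495  v^+=2.8534  a^+=0.3471

resid = -3.4582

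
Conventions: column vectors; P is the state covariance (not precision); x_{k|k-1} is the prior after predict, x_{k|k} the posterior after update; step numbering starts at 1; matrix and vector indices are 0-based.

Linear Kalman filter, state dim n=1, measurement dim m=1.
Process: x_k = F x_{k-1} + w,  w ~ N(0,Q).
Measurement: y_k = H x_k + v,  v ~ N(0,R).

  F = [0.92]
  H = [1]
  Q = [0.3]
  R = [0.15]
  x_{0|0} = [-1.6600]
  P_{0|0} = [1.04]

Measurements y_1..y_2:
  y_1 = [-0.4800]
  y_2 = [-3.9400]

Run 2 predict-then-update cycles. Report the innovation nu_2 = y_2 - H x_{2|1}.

innov = [-3.3898]

step 1: x^-=[-1.5272]  P^-=[1.1803]  S=[1.3303]  K=[0.8872]  nu=[1.0472]  x^+=[-0.5981]  P^+=[0.1331]
step 2: x^-=[-0.5502]  P^-=[0.4126]  S=[0.5626]  K=[0.7334]  nu=[-3.3898]  x^+=[-3.0363]  P^+=[0.1100]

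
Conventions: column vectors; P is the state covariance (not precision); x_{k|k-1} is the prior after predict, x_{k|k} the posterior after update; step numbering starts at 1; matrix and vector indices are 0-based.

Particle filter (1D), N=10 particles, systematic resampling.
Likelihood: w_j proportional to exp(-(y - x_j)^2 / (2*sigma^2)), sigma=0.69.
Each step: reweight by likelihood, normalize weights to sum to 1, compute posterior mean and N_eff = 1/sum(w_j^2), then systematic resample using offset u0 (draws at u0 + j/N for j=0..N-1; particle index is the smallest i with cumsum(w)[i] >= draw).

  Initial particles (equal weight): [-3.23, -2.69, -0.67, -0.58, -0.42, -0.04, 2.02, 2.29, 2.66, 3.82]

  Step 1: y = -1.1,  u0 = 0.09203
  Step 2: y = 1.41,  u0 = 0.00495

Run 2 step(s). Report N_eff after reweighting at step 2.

N_eff = 4.7469

step 1: w=[0.0033, 0.0273, 0.3195, 0.2920, 0.2387, 0.1192, 0.0000, 0.0000, 0.0000, 0.0000]  mean=-0.5725  Neff=3.8568  idx=[2, 2, 2, 3, 3, 3, 4, 4, 5, 5]
step 2: w=[0.0297, 0.0297, 0.0297, 0.0436, 0.0436, 0.0436, 0.0829, 0.0829, 0.3070, 0.3070]  mean=-0.2299  Neff=4.7469  idx=[0, 3, 5, 7, 8, 8, 8, 9, 9, 9]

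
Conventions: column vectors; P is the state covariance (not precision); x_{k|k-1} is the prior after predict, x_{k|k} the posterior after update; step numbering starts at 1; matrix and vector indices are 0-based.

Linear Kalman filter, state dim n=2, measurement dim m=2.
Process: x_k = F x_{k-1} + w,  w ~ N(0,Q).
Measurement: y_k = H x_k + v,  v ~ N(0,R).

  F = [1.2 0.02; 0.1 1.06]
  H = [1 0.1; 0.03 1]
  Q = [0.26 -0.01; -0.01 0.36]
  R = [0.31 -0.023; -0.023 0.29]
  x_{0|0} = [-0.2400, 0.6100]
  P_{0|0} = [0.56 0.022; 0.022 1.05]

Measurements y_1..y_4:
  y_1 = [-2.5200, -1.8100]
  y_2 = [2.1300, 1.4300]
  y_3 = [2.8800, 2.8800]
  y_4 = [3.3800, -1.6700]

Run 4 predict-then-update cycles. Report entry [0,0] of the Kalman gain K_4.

K[0,0] = 0.6367

step 1: x^-=[-0.2758, 0.6226]  P^-=[1.0679 0.1075; 0.1075 1.5500]  S=[1.4149 0.2719; 0.2719 1.8475]  K=[0.7696 -0.0377; 0.0247 0.8371]  nu=[-2.3065, -2.4243]  x^+=[-1.9594, -1.4638]  P^+=[0.2430 -0.0359; -0.0359 0.2433]
step 2: x^-=[-2.3805, -1.7476]  P^-=[0.6083 -0.0215; -0.0215 0.6282]  S=[0.9203 0.0365; 0.0365 0.9174]  K=[0.6599 -0.0298; 0.0178 0.6833]  nu=[4.6853, 3.2490]  x^+=[0.6143, 0.5559]  P^+=[0.2082 -0.0301; -0.0301 0.1986]
step 3: x^-=[0.7483, 0.6507]  P^-=[0.5585 -0.0191; -0.0191 0.5789]  S=[0.8705 0.0325; 0.0325 0.8683]  K=[0.6404 -0.0267; 0.0197 0.6653]  nu=[2.0666, 2.2069]  x^+=[2.0130, 2.1598]  P^+=[0.2020 -0.0285; -0.0285 0.1934]
step 4: x^-=[2.4587, 2.4907]  P^-=[0.5496 -0.0180; -0.0180 0.5732]  S=[0.8617 0.0328; 0.0328 0.8626]  K=[0.6367 -0.0259; 0.0204 0.6631]  nu=[0.6722, -4.2344]  x^+=[2.9965, -0.3034]  P^+=[0.2008 -0.0282; -0.0282 0.1927]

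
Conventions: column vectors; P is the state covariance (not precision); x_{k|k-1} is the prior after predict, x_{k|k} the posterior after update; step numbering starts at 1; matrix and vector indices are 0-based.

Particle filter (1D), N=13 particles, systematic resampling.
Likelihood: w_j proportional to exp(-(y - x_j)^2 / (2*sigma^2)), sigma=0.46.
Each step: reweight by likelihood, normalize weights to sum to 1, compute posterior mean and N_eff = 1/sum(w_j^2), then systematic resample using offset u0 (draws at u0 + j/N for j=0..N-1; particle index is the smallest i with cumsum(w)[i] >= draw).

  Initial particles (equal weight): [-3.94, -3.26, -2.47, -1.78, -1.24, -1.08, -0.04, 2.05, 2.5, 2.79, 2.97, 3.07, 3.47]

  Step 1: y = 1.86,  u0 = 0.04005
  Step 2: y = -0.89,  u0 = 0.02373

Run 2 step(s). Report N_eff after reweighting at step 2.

N_eff = 8.0072

step 1: w=[0.0000, 0.0000, 0.0000, 0.0000, 0.0000, 0.0000, 0.0001, 0.6057, 0.2506, 0.0855, 0.0359, 0.0207, 0.0014]  mean=2.2820  Neff=2.2792  idx=[7, 7, 7, 7, 7, 7, 7, 7, 8, 8, 8, 9, 10]
step 2: w=[0.1249, 0.1249, 0.1249, 0.1249, 0.1249, 0.1249, 0.1249, 0.1249, 0.0001, 0.0001, 0.0001, 0.0000, 0.0000]  mean=2.0502  Neff=8.0072  idx=[0, 0, 1, 2, 2, 3, 3, 4, 5, 5, 6, 6, 7]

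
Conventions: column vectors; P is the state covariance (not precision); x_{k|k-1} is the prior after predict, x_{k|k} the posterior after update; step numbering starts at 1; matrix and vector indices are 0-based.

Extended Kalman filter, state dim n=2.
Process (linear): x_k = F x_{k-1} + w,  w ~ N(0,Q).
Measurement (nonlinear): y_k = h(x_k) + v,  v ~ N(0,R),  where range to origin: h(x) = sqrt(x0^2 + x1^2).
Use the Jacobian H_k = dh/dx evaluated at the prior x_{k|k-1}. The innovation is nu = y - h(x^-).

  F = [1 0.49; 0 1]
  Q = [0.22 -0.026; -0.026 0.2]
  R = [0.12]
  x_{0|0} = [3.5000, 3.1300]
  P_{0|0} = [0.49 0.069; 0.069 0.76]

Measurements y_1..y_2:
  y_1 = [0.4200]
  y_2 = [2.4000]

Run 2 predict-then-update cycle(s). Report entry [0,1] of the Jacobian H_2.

H_jac[0,1] = -0.1226

step 1: x^-=[5.0337, 3.1300]  P^-=[0.9601 0.4154; 0.4154 0.9600]  H_jac=[0.8492 0.5280]  S=[1.4526]  K=[0.7123; 0.5918]  nu=[-5.5075]  x^+=[1.1108, -0.1294]  P^+=[0.2231 -0.1969; -0.1969 0.4512]
step 2: x^-=[1.0474, -0.1294]  P^-=[0.3584 -0.0018; -0.0018 0.6512]  H_jac=[0.9925 -0.1226]  S=[0.4833]  K=[0.7365; -0.1691]  nu=[1.3446]  x^+=[2.0378, -0.3568]  P^+=[0.0963 0.0583; 0.0583 0.6374]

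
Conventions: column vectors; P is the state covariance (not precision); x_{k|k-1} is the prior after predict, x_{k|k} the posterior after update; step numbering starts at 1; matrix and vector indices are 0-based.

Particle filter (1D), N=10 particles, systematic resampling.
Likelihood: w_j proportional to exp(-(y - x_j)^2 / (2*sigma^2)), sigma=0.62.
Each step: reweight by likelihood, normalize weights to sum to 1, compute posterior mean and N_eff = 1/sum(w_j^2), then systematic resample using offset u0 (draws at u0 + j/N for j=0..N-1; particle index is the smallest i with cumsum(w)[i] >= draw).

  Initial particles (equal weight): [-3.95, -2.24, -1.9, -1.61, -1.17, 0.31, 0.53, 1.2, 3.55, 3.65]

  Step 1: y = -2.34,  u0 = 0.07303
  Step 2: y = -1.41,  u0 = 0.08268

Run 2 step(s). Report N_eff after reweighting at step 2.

N_eff = 8.9709

step 1: w=[0.0139, 0.4000, 0.3151, 0.2026, 0.0683, 0.0000, 0.0000, 0.0000, 0.0000, 0.0000]  mean=-1.9558  Neff=3.2764  idx=[1, 1, 1, 1, 2, 2, 2, 3, 3, 4]
step 2: w=[0.0613, 0.0613, 0.0613, 0.0613, 0.1100, 0.1100, 0.1100, 0.1427, 0.1427, 0.1394]  mean=-1.7989  Neff=8.9709  idx=[1, 2, 4, 5, 6, 7, 7, 8, 9, 9]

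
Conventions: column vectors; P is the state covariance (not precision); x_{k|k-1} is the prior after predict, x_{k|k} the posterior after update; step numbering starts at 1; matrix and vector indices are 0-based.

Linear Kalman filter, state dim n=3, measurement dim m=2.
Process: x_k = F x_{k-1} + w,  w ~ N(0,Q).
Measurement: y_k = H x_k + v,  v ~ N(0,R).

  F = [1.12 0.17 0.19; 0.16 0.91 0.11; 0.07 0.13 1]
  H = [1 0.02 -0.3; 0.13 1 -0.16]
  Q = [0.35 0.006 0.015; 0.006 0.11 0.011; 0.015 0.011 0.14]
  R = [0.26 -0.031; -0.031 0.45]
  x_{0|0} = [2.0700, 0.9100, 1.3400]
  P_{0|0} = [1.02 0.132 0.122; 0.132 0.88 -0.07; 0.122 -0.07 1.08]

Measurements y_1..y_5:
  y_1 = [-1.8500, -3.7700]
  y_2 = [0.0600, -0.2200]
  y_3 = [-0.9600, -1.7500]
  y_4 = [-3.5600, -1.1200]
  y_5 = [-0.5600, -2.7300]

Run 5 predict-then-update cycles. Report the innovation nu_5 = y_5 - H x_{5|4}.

innov = [2.6097, -0.8063]

step 1: x^-=[2.7277, 1.3067, 1.6032]  P^-=[1.7916 0.4909 0.4650; 0.4909 0.9066 0.2122; 0.4650 0.2122 1.2412]  S=[1.9017 0.6149; 0.6149 1.4591]  K=[0.8451 0.0889; 0.0309 0.6288; 0.0400 0.0339]  nu=[-4.1229, -5.1748]  x^+=[-1.2168, -2.0747, 1.2627]  P^+=[0.3293 0.0312 0.3765; 0.0312 0.3040 0.1626; 0.3765 0.1626 1.2348]
step 2: x^-=[-1.4756, -1.9437, 0.9078]  P^-=[0.9991 0.2595 0.7454; 0.2595 0.4400 0.4026; 0.7454 0.4026 1.4771]  S=[0.9505 0.1684; 0.1684 0.8523]  K=[0.7929 0.1603; 0.0727 0.4659; 0.2817 0.2531]  nu=[1.8468, 2.0608]  x^+=[0.3191, -0.8494, 1.9496]  P^+=[0.3368 0.0769 0.4572; 0.0769 0.2386 0.2574; 0.4572 0.2574 1.3230]
step 3: x^-=[0.5834, -0.5074, 1.8615]  P^-=[1.0676 0.3309 0.8784; 0.3309 0.4222 0.5096; 0.8784 0.5096 1.6011]  S=[0.9520 0.1956; 0.1956 0.8177]  K=[0.8087 0.2092; 0.1046 0.4442; 0.3539 0.3650]  nu=[-0.9748, -1.0206]  x^+=[-0.4183, -1.0628, 1.1441]  P^+=[0.3432 0.0999 0.4713; 0.0999 0.2323 0.3036; 0.4713 0.3036 1.3224]
step 4: x^-=[-0.4318, -0.9082, 0.9766]  P^-=[1.0932 0.3661 0.9073; 0.3661 0.4336 0.5559; 0.9073 0.5559 1.6147]  S=[0.9623 0.2153; 0.2153 0.8229]  K=[0.8095 0.2294; 0.1164 0.4462; 0.3591 0.4109]  nu=[-2.8170, 0.0006]  x^+=[-2.7119, -1.2358, -0.0347]  P^+=[0.3394 0.1077 0.4607; 0.1077 0.2344 0.3200; 0.4607 0.3200 1.2882]
step 5: x^-=[-3.2540, -1.5623, -0.3852]  P^-=[1.0868 0.3748 0.8929; 0.3748 0.4400 0.5664; 0.8929 0.5664 1.5835]  S=[0.9619 0.2215; 0.2215 0.8280]  K=[0.8049 0.2355; 0.1188 0.4491; 0.3483 0.4251]  nu=[2.6097, -0.8063]  x^+=[-1.3433, -1.6144, 0.1811]  P^+=[0.3337 0.1091 0.4464; 0.1091 0.2358 0.3227; 0.4464 0.3227 1.2516]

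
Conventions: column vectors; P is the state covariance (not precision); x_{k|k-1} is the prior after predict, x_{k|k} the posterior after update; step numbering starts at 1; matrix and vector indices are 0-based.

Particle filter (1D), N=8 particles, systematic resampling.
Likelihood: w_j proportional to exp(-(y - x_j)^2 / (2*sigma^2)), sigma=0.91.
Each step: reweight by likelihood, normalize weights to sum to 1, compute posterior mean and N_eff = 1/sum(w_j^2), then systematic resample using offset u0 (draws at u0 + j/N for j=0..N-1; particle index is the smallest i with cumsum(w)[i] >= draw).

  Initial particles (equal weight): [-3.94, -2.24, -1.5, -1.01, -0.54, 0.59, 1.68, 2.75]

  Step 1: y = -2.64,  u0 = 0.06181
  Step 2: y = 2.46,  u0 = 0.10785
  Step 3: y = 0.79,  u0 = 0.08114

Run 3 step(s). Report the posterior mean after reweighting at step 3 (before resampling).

step 1: w=[0.1805, 0.4546, 0.2284, 0.1007, 0.0349, 0.0009, 0.0000, 0.0000]  mean=-2.1919  Neff=3.3031  idx=[0, 1, 1, 1, 1, 2, 2, 3]
step 2: w=[0.0000, 0.0019, 0.0019, 0.0019, 0.0019, 0.0902, 0.0902, 0.8122]  mean=-1.1076  Neff=1.4795  idx=[6, 7, 7, 7, 7, 7, 7, 7]
step 3: w=[0.0409, 0.1370, 0.1370, 0.1370, 0.1370, 0.1370, 0.1370, 0.1370]  mean=-1.0300  Neff=7.5136  idx=[1, 2, 3, 4, 4, 5, 6, 7]

post_mean = -1.0300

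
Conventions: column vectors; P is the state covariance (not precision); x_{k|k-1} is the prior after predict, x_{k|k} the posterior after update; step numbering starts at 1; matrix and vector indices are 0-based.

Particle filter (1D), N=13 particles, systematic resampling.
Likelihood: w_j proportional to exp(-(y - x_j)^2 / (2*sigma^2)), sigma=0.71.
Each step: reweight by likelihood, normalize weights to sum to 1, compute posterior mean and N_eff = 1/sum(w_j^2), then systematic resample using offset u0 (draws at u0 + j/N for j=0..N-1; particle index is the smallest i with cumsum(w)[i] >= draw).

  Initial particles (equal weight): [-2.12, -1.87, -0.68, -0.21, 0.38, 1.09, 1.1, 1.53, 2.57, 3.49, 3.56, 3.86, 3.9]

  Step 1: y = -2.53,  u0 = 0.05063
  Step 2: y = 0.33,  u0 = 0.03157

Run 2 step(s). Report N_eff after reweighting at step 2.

N_eff = 10.0633

step 1: w=[0.5517, 0.4231, 0.0219, 0.0031, 0.0001, 0.0000, 0.0000, 0.0000, 0.0000, 0.0000, 0.0000, 0.0000, 0.0000]  mean=-1.9764  Neff=2.0665  idx=[0, 0, 0, 0, 0, 0, 0, 1, 1, 1, 1, 1, 1]
step 2: w=[0.0385, 0.0385, 0.0385, 0.0385, 0.0385, 0.0385, 0.0385, 0.1218, 0.1218, 0.1218, 0.1218, 0.1218, 0.1218]  mean=-1.9373  Neff=10.0633  idx=[0, 2, 4, 6, 7, 8, 8, 9, 10, 10, 11, 11, 12]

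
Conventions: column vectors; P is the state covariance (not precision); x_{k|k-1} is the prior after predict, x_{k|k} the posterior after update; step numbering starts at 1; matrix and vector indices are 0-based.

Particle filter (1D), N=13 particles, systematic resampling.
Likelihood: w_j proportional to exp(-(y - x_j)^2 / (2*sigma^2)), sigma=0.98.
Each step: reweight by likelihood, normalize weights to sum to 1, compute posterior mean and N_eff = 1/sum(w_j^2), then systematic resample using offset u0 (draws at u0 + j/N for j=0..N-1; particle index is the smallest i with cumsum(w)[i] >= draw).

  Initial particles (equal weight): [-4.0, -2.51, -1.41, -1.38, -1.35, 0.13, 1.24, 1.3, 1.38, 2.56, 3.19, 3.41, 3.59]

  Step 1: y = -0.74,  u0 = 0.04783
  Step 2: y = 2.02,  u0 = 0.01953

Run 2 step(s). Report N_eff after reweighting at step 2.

step 1: w=[0.0011, 0.0537, 0.2173, 0.2218, 0.2262, 0.1851, 0.0357, 0.0315, 0.0265, 0.0009, 0.0001, 0.0000, 0.0000]  mean=-0.9086  Neff=5.3264  idx=[1, 2, 2, 3, 3, 3, 4, 4, 4, 5, 5, 5, 7]
step 2: w=[0.0000, 0.0017, 0.0017, 0.0019, 0.0019, 0.0019, 0.0022, 0.0022, 0.0022, 0.1245, 0.1245, 0.1245, 0.6106]  mean=0.8205  Neff=2.3847  idx=[9, 9, 10, 10, 11, 12, 12, 12, 12, 12, 12, 12, 12]

N_eff = 2.3847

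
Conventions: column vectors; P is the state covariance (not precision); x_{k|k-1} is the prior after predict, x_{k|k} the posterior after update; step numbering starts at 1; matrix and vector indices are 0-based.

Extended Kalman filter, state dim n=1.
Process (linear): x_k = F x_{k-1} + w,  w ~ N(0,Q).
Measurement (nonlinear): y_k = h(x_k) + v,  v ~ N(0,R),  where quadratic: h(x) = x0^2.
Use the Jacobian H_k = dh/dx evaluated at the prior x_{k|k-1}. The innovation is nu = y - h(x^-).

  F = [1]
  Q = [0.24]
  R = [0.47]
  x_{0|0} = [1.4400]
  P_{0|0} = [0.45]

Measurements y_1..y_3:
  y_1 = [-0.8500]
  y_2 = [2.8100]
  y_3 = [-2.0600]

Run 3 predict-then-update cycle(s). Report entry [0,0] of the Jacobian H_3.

step 1: x^-=[1.4400]  P^-=[0.6900]  H_jac=[2.8800]  S=[6.1931]  K=[0.3209]  nu=[-2.9236]  x^+=[0.5019]  P^+=[0.0524]
step 2: x^-=[0.5019]  P^-=[0.2924]  H_jac=[1.0038]  S=[0.7646]  K=[0.3838]  nu=[2.5581]  x^+=[1.4838]  P^+=[0.1797]
step 3: x^-=[1.4838]  P^-=[0.4197]  H_jac=[2.9676]  S=[4.1662]  K=[0.2990]  nu=[-4.2616]  x^+=[0.2097]  P^+=[0.0473]

H_jac[0,0] = 2.9676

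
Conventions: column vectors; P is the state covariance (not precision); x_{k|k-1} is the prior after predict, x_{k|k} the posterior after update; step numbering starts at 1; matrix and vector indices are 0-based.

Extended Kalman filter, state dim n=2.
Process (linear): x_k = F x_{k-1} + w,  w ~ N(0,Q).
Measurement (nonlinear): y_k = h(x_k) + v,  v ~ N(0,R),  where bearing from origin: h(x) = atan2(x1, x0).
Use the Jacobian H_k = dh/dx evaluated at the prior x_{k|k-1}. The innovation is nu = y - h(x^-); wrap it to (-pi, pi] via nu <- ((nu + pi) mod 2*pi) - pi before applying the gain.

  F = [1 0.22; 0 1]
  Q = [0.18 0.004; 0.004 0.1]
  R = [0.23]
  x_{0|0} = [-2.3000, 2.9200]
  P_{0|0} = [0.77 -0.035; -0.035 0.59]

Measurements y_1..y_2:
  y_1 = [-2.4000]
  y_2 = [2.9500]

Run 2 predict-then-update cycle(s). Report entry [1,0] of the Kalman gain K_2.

step 1: x^-=[-1.6576, 2.9200]  P^-=[0.9632 0.0988; 0.0988 0.6900]  H_jac=[-0.2590 -0.1470]  S=[0.3171]  K=[-0.8326; -0.4007]  nu=[1.7961]  x^+=[-3.1531, 2.2003]  P^+=[0.7434 -0.0070; -0.0070 0.6391]
step 2: x^-=[-2.6690, 2.2003]  P^-=[0.9512 0.1376; 0.1376 0.7391]  H_jac=[-0.1839 -0.2231]  S=[0.3102]  K=[-0.6628; -0.6130]  nu=[0.4979]  x^+=[-2.9990, 1.8951]  P^+=[0.8149 0.0116; 0.0116 0.6225]

K[1,0] = -0.6130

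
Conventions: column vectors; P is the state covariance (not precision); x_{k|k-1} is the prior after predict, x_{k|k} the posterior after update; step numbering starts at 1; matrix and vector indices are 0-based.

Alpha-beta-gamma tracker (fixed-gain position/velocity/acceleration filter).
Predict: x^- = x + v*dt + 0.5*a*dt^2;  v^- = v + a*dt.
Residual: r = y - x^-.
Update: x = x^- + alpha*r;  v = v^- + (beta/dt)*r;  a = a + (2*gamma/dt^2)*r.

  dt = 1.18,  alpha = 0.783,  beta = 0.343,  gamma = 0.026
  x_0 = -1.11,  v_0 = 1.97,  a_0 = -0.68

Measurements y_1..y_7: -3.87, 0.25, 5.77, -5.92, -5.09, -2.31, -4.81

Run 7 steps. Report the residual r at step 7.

step 1: x_pred=0.7412  r=-4.6112  x^+=-2.8694  v^+=-0.1728  a^+=-0.8522
step 2: x_pred=-3.6665  r=3.9165  x^+=-0.5999  v^+=-0.0399  a^+=-0.7059
step 3: x_pred=-1.1385  r=6.9085  x^+=4.2709  v^+=1.1352  a^+=-0.4479
step 4: x_pred=5.2986  r=-11.2186  x^+=-3.4856  v^+=-2.6543  a^+=-0.8669
step 5: x_pred=-7.2212  r=2.1312  x^+=-5.5525  v^+=-3.0578  a^+=-0.7873
step 6: x_pred=-9.7088  r=7.3988  x^+=-3.9155  v^+=-1.8361  a^+=-0.5110
step 7: x_pred=-6.4380  r=1.6280  x^+=-5.1633  v^+=-1.9659  a^+=-0.4502

resid = 1.6280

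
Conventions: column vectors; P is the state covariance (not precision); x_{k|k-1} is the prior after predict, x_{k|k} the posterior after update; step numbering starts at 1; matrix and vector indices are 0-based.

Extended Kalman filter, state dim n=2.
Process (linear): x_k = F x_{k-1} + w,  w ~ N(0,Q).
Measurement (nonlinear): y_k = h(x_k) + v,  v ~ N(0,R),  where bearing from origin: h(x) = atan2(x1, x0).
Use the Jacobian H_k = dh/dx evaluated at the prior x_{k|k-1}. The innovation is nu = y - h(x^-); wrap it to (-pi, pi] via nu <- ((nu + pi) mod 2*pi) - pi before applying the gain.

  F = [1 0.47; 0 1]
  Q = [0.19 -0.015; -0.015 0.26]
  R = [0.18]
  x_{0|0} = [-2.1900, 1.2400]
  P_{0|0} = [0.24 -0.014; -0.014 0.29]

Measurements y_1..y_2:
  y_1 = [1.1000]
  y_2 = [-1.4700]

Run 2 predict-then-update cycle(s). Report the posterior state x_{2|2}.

x_post = [2.8724, 2.5339]

step 1: x^-=[-1.6072, 1.2400]  P^-=[0.4809 0.1073; 0.1073 0.5500]  H_jac=[-0.3009 -0.3900]  S=[0.3324]  K=[-0.5613; -0.7425]  nu=[-1.3845]  x^+=[-0.8302, 2.2679]  P^+=[0.3762 -0.0312; -0.0312 0.3667]
step 2: x^-=[0.2358, 2.2679]  P^-=[0.6179 0.1262; 0.1262 0.6267]  H_jac=[-0.4362 0.0453]  S=[0.2939]  K=[-0.8977; -0.0905]  nu=[-2.9372]  x^+=[2.8724, 2.5339]  P^+=[0.3811 0.1023; 0.1023 0.6243]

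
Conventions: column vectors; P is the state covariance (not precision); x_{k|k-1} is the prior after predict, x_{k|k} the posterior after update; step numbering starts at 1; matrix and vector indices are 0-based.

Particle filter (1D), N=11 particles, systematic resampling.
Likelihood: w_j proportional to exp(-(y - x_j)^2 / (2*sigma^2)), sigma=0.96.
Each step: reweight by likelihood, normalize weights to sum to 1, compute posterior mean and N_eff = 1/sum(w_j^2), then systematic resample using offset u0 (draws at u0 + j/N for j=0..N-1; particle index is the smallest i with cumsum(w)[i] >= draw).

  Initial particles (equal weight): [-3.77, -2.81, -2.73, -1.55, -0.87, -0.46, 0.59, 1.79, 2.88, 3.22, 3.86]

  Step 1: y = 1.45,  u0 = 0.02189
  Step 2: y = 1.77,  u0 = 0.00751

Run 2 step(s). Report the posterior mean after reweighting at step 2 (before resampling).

step 1: w=[0.0000, 0.0000, 0.0000, 0.0032, 0.0228, 0.0585, 0.2832, 0.3973, 0.1395, 0.0773, 0.0181]  mean=1.5471  Neff=3.7341  idx=[4, 6, 6, 6, 7, 7, 7, 7, 7, 8, 9]
step 2: w=[0.0031, 0.0647, 0.0647, 0.0647, 0.1376, 0.1376, 0.1376, 0.1376, 0.1376, 0.0706, 0.0440]  mean=1.6886  Neff=8.7555  idx=[1, 2, 3, 4, 5, 5, 6, 7, 7, 8, 9]

post_mean = 1.6886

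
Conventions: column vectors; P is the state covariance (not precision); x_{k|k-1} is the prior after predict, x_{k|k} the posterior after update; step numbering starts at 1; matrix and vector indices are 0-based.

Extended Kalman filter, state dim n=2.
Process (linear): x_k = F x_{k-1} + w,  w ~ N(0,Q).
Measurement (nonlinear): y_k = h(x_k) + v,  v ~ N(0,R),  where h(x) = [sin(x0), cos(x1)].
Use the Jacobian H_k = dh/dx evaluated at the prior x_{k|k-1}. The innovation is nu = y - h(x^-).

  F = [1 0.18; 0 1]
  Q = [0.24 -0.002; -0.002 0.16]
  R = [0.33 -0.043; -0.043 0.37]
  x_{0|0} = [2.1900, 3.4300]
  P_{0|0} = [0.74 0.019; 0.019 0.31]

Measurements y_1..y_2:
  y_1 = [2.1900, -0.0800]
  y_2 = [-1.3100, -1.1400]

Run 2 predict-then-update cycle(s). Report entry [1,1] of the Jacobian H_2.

step 1: x^-=[2.8074, 3.4300]  P^-=[0.9969 0.0728; 0.0728 0.4700]  H_jac=[-0.9447 0.0000; 0.0000 0.2844]  S=[1.2196 -0.0626; -0.0626 0.4080]  K=[-0.7756 -0.0682; -0.0399 0.3215]  nu=[1.8620, 0.8787]  x^+=[1.3033, 3.6382]  P^+=[0.2678 0.0286; 0.0286 0.4243]
step 2: x^-=[1.9581, 3.6382]  P^-=[0.5319 0.1029; 0.1029 0.5843]  H_jac=[-0.3777 0.0000; 0.0000 0.4765]  S=[0.4059 -0.0615; -0.0615 0.5026]  K=[-0.4893 0.0377; -0.0121 0.5524]  nu=[-2.2359, -0.2608]  x^+=[3.0423, 3.5211]  P^+=[0.4317 0.0734; 0.0734 0.4300]

H_jac[1,1] = 0.4765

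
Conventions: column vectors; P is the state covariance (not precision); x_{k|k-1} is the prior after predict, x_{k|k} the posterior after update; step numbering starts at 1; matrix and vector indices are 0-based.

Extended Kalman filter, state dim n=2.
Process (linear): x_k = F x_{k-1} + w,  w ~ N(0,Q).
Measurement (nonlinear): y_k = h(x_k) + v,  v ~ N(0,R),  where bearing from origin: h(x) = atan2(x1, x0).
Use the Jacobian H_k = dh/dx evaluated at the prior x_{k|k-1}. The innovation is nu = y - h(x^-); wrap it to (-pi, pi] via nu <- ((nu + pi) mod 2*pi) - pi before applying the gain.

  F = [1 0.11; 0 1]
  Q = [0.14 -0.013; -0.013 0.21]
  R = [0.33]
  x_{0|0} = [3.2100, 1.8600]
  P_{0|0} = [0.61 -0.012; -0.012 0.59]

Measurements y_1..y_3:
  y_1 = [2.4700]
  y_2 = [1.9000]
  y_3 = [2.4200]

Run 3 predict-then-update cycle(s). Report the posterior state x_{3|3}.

x_post = [2.7525, 3.7988]

step 1: x^-=[3.4146, 1.8600]  P^-=[0.7545 0.0399; 0.0399 0.8000]  H_jac=[-0.1230 0.2258]  S=[0.3800]  K=[-0.2205; 0.4625]  nu=[1.9712]  x^+=[2.9799, 2.7718]  P^+=[0.7360 0.0787; 0.0787 0.7187]
step 2: x^-=[3.2847, 2.7718]  P^-=[0.9020 0.1447; 0.1447 0.9287]  H_jac=[-0.1501 0.1778]  S=[0.3720]  K=[-0.2947; 0.3856]  nu=[1.1991]  x^+=[2.9314, 3.2341]  P^+=[0.8697 0.1870; 0.1870 0.8734]
step 3: x^-=[3.2871, 3.2341]  P^-=[1.0614 0.2701; 0.2701 1.0834]  H_jac=[-0.1521 0.1546]  S=[0.3677]  K=[-0.3255; 0.3437]  nu=[1.6427]  x^+=[2.7525, 3.7988]  P^+=[1.0225 0.3112; 0.3112 1.0399]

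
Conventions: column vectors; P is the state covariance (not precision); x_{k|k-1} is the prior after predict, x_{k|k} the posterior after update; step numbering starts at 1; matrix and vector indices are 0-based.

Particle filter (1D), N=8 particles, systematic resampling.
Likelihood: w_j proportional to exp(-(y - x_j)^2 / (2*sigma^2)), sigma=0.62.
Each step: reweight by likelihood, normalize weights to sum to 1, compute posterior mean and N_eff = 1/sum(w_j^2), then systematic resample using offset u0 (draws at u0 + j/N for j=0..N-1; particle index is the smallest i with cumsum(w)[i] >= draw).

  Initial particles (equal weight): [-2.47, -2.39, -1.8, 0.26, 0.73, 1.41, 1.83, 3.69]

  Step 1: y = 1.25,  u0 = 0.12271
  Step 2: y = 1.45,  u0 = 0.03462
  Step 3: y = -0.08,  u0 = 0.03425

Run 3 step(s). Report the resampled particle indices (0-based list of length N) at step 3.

step 1: w=[0.0000, 0.0000, 0.0000, 0.1076, 0.2710, 0.3726, 0.2487, 0.0002]  mean=1.2068  Neff=3.5009  idx=[4, 4, 4, 5, 5, 5, 6, 6]
step 2: w=[0.0824, 0.0824, 0.0824, 0.1615, 0.1615, 0.1615, 0.1341, 0.1341]  mean=1.3545  Neff=7.4300  idx=[0, 1, 3, 4, 4, 5, 6, 7]
step 3: w=[0.3900, 0.3900, 0.0510, 0.0510, 0.0510, 0.0510, 0.0080, 0.0080]  mean=0.8862  Neff=3.1768  idx=[0, 0, 0, 1, 1, 1, 2, 4]

resampled_idx = [0, 0, 0, 1, 1, 1, 2, 4]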